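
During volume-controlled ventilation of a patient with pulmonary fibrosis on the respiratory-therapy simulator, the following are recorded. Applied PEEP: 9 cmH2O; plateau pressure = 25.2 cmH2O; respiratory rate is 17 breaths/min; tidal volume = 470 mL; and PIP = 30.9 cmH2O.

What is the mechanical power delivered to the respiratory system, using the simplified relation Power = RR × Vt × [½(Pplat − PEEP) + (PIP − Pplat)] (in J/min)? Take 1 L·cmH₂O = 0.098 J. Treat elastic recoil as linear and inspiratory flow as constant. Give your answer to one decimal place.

Per-breath work = Vt × [½(Pplat−PEEP) + (PIP−Pplat)] = 0.470 × [0.5×16.2 + 5.7] = 0.470 × 13.8 = 6.486 L·cmH2O.
Power = 17 × 6.486 = 110.26 L·cmH2O/min.
× 0.098 J/(L·cmH2O) → 10.805 J/min.

10.8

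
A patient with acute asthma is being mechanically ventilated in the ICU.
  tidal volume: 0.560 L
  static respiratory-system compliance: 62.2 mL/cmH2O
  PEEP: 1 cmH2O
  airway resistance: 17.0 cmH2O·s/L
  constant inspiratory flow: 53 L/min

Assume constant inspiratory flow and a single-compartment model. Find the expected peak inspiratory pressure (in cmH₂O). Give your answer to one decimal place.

25.0

Flow: 53 L/min ÷ 60 = 0.8833 L/s.
Equation of motion (constant flow): PIP = Vt/C + R·V̇ + PEEP.
PIP = 560/62.2 + 17.0×0.8833 + 1 = 9.003 + 15.016 + 1 = 25.019 cmH2O.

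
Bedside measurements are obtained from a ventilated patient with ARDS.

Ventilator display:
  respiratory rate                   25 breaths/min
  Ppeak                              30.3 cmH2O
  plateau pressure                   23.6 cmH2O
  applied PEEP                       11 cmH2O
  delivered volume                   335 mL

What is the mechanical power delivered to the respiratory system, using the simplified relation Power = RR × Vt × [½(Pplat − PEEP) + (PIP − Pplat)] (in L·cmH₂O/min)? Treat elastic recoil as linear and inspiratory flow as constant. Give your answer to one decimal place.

Per-breath work = Vt × [½(Pplat−PEEP) + (PIP−Pplat)] = 0.335 × [0.5×12.6 + 6.7] = 0.335 × 13.0 = 4.355 L·cmH2O.
Power = 25 × 4.355 = 108.88 L·cmH2O/min.

108.9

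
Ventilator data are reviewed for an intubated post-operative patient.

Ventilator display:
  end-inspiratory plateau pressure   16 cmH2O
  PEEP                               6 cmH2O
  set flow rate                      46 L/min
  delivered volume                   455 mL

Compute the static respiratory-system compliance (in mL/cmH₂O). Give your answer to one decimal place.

45.5

Cstat = Vt / (Pplat − PEEP) = 455 / (16 − 6) = 455 / 10.0 = 45.5 mL/cmH2O.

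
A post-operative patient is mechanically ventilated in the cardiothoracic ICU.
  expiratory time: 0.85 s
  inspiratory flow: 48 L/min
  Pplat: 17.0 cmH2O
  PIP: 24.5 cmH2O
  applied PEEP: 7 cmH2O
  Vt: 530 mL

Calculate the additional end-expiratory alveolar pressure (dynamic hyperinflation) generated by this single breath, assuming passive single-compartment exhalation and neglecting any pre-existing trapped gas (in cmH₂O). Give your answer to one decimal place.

Flow: 48 L/min ÷ 60 = 0.8 L/s.
R = (PIP − Pplat)/V̇ = (24.5 − 17.0) / 0.8 = 7.5/0.8 = 9.375 cmH2O·s/L.
C = Vt/(Pplat − PEEP) = 530.0 / (17.0 − 7) = 530.0/10.0 = 53.0 mL/cmH2O.
τ = R × C = 9.375 × 0.053 L/cmH2O = 0.4969 s.
Fraction remaining = e^(−Te/τ) = e^(−0.85/0.4969) = 0.1808; trapped volume = 530.0 × 0.1808 = 95.824 mL.
Additional alveolar pressure from trapping ≈ V_trapped / C = 95.824 / 53.0 = 1.808 cmH2O.

1.8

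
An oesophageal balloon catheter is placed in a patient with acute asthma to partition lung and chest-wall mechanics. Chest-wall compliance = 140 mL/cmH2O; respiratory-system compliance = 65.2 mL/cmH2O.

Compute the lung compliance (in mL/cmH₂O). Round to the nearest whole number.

122

1/CL = 1/Crs − 1/Ccw.
1/CL = 1/65.2 − 1/140 = 0.008195.
CL = 122.03 mL/cmH2O.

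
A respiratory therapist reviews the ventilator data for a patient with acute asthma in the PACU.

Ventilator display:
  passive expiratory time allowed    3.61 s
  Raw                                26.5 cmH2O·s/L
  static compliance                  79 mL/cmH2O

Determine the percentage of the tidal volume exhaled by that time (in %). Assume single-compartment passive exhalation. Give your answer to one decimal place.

82.2

τ = R × C = 26.5 × 79 mL/cmH2O = 26.5 × 0.079 L/cmH2O = 2.094 s.
Passive exhalation: V(t)/V₀ = e^(−t/τ) = e^(−3.61/2.094) = 0.1784.
Fraction exhaled = 1 − 0.1784 = 0.8216 → 82.16%.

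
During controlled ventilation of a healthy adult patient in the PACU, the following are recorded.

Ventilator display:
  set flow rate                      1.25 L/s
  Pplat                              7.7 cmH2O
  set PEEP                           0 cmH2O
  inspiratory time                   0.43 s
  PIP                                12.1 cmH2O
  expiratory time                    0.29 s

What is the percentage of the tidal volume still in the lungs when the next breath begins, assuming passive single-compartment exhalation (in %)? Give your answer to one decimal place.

30.7

Vt = flow × Ti = 1.25 L/s × 0.43 s × 1000 mL/L = 537.5 mL.
R = (PIP − Pplat)/V̇ = (12.1 − 7.7) / 1.25 = 4.4/1.25 = 3.52 cmH2O·s/L.
C = Vt/(Pplat − PEEP) = 537.5 / (7.7 − 0) = 537.5/7.7 = 69.805 mL/cmH2O.
τ = R × C = 3.52 × 0.06981 L/cmH2O = 0.2457 s.
Fraction remaining at end-expiration = e^(−Te/τ) = e^(−0.29/0.2457) = 0.3072 → 30.72%.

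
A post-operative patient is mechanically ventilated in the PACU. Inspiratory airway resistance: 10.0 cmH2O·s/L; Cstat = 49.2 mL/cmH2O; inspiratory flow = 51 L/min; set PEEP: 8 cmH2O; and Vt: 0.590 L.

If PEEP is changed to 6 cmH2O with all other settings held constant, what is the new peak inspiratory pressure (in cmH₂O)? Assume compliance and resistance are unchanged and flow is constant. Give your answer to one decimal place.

26.5

Flow: 51 L/min ÷ 60 = 0.85 L/s.
PIP = Vt/C + R·V̇ + PEEP (constant-flow equation of motion).
Only the baseline term changes: ΔPIP = ΔPEEP = 6 − 8 = -2.0 cmH2O.
Original PIP = 590/49.2 + 10.0×0.85 + 8 = 28.492 cmH2O; new PIP = 28.492 + (-2.0) = 26.492 cmH2O.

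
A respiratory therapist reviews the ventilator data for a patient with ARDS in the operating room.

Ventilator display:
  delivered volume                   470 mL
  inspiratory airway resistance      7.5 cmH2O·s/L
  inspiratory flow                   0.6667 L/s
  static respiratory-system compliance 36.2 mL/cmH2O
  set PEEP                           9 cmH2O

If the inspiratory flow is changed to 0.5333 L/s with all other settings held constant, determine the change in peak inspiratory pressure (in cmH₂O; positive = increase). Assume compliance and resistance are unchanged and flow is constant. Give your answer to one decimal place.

PIP = Vt/C + R·V̇ + PEEP (constant-flow equation of motion).
Only the resistive term changes: ΔPIP = R × ΔV̇ = 7.5 × (0.5333 − 0.6667) = 7.5 × -0.1334 = -1.001 cmH2O.

-1.0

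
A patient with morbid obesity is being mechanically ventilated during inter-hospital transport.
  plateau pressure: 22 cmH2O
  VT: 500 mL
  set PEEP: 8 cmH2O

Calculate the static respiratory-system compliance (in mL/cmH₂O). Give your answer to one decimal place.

Cstat = Vt / (Pplat − PEEP) = 500 / (22 − 8) = 500 / 14.0 = 35.714 mL/cmH2O.

35.7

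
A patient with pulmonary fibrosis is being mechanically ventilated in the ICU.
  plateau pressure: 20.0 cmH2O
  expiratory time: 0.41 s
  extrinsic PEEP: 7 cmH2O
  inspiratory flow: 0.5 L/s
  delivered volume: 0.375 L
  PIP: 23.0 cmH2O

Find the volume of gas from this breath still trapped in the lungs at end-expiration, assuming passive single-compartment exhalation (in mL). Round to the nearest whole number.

R = (PIP − Pplat)/V̇ = (23.0 − 20.0) / 0.5 = 3.0/0.5 = 6.0 cmH2O·s/L.
C = Vt/(Pplat − PEEP) = 375.0 / (20.0 − 7) = 375.0/13.0 = 28.846 mL/cmH2O.
τ = R × C = 6.0 × 0.02885 L/cmH2O = 0.1731 s.
Fraction remaining = e^(−Te/τ) = e^(−0.41/0.1731) = 0.09361.
Trapped volume = 375.0 × 0.09361 = 35.104 mL.

35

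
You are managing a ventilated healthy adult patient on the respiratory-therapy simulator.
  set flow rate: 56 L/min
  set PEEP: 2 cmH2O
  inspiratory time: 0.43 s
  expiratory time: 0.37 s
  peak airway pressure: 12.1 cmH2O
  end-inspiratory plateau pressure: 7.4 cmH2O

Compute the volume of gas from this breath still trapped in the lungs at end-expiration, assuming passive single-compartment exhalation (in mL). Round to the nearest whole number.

Flow: 56 L/min ÷ 60 = 0.9333 L/s.
Vt = flow × Ti = 0.9333 L/s × 0.43 s × 1000 mL/L = 401.32 mL.
R = (PIP − Pplat)/V̇ = (12.1 − 7.4) / 0.9333 = 4.7/0.9333 = 5.036 cmH2O·s/L.
C = Vt/(Pplat − PEEP) = 401.32 / (7.4 − 2) = 401.32/5.4 = 74.319 mL/cmH2O.
τ = R × C = 5.036 × 0.07432 L/cmH2O = 0.3743 s.
Fraction remaining = e^(−Te/τ) = e^(−0.37/0.3743) = 0.3721.
Trapped volume = 401.32 × 0.3721 = 149.33 mL.

149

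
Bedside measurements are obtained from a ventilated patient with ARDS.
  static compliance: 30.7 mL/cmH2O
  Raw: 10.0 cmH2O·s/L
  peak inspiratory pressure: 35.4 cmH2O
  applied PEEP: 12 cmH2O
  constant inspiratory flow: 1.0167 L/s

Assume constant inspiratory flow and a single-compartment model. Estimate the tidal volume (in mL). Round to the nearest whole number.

Equation of motion (constant flow): PIP = Vt/C + R·V̇ + PEEP.
Vt/C = PIP − R·V̇ − PEEP = 35.4 − 10.167 − 12 = 13.233 cmH2O.
Vt = C × 13.233 = 30.7 × 13.233 = 406.25 mL.

406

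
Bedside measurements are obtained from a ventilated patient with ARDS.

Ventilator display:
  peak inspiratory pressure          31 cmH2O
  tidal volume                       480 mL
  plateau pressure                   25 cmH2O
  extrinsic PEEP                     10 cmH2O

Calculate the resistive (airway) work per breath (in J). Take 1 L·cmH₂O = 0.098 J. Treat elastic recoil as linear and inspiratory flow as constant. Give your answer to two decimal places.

With constant inspiratory flow the resistive pressure is constant at PIP − Pplat = 31 − 25 = 6.0 cmH2O, so resistive work = 6.0 × 0.480 = 2.88 L·cmH2O.
× 0.098 J/(L·cmH2O) → 0.2822 J.

0.28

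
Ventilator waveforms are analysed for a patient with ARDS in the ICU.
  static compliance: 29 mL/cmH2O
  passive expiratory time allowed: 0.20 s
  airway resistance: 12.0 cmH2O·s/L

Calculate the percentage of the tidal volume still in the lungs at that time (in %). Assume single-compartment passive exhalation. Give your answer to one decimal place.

56.3

τ = R × C = 12.0 × 29 mL/cmH2O = 12.0 × 0.029 L/cmH2O = 0.348 s.
Passive exhalation: V(t)/V₀ = e^(−t/τ) = e^(−0.20/0.348) = 0.5629.
Fraction remaining = 0.5629 → 56.29%.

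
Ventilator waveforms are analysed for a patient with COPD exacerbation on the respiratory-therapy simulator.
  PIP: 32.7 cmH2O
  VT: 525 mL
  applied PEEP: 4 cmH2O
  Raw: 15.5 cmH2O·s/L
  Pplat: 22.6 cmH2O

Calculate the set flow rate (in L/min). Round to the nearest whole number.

flow = (PIP − Pplat) / Raw = (32.7 − 22.6) / 15.5 = 0.6516 L/s × 60 = 39.096 L/min.

39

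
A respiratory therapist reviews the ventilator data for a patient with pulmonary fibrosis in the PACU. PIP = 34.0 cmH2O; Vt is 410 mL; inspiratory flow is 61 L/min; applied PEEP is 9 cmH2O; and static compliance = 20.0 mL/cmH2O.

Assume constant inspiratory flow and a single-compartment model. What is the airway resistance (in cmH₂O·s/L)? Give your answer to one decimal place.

4.4

Flow: 61 L/min ÷ 60 = 1.0167 L/s.
Equation of motion (constant flow): PIP = Vt/C + R·V̇ + PEEP.
R·V̇ = PIP − Vt/C − PEEP = 34.0 − 410/20.0 − 9 = 34.0 − 20.5 − 9 = 4.5 cmH2O.
R = 4.5 / 1.0167 = 4.426 cmH2O·s/L.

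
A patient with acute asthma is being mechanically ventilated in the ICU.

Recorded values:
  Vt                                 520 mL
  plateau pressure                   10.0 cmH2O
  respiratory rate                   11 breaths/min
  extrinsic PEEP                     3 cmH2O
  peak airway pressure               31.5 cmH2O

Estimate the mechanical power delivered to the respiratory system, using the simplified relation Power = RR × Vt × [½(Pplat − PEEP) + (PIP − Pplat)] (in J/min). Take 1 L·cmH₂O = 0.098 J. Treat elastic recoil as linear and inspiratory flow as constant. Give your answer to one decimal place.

14.0

Per-breath work = Vt × [½(Pplat−PEEP) + (PIP−Pplat)] = 0.520 × [0.5×7.0 + 21.5] = 0.520 × 25.0 = 13.0 L·cmH2O.
Power = 11 × 13.0 = 143.0 L·cmH2O/min.
× 0.098 J/(L·cmH2O) → 14.014 J/min.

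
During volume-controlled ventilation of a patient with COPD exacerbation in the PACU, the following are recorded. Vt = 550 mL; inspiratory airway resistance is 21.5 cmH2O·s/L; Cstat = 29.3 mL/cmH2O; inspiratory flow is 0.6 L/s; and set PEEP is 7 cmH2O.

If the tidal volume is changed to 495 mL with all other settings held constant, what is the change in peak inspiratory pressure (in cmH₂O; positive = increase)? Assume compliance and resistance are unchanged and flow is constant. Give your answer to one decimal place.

-1.9

PIP = Vt/C + R·V̇ + PEEP (constant-flow equation of motion).
Only the elastic term changes: ΔPIP = ΔVt / C = (495 − 550) / 29.3 = -1.877 cmH2O.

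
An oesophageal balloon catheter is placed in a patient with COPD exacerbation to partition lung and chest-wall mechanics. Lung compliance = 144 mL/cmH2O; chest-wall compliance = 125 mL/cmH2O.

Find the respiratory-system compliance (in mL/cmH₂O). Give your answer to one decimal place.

66.9

Lung and chest wall are elastances in series: 1/Crs = 1/CL + 1/Ccw.
1/Crs = 1/144 + 1/125 = 0.01494.
Crs = 66.934 mL/cmH2O.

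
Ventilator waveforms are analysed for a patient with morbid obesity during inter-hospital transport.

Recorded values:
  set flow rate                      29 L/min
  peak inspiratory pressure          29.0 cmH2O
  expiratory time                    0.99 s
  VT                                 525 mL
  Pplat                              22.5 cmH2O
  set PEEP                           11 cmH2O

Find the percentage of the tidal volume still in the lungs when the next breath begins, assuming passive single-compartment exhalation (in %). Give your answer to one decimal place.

Flow: 29 L/min ÷ 60 = 0.4833 L/s.
R = (PIP − Pplat)/V̇ = (29.0 − 22.5) / 0.4833 = 6.5/0.4833 = 13.449 cmH2O·s/L.
C = Vt/(Pplat − PEEP) = 525.0 / (22.5 − 11) = 525.0/11.5 = 45.652 mL/cmH2O.
τ = R × C = 13.449 × 0.04565 L/cmH2O = 0.6139 s.
Fraction remaining at end-expiration = e^(−Te/τ) = e^(−0.99/0.6139) = 0.1994 → 19.94%.

19.9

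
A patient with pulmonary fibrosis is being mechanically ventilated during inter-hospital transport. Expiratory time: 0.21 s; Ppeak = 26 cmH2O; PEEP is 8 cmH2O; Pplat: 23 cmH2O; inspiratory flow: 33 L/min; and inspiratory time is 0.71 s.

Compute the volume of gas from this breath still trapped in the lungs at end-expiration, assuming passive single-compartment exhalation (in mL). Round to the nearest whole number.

Flow: 33 L/min ÷ 60 = 0.55 L/s.
Vt = flow × Ti = 0.55 L/s × 0.71 s × 1000 mL/L = 390.5 mL.
R = (PIP − Pplat)/V̇ = (26 − 23) / 0.55 = 3.0/0.55 = 5.455 cmH2O·s/L.
C = Vt/(Pplat − PEEP) = 390.5 / (23 − 8) = 390.5/15.0 = 26.033 mL/cmH2O.
τ = R × C = 5.455 × 0.02603 L/cmH2O = 0.142 s.
Fraction remaining = e^(−Te/τ) = e^(−0.21/0.142) = 0.2279.
Trapped volume = 390.5 × 0.2279 = 88.995 mL.

89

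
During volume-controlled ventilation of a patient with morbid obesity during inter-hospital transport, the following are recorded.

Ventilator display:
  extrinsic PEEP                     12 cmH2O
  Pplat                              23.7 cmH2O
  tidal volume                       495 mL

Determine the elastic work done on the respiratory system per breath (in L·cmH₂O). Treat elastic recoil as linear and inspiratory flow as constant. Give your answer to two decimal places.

Elastic work ≈ ½ × (Pplat − PEEP) × Vt = 0.5 × (23.7 − 12) × 0.495 L = 0.5 × 11.7 × 0.495 = 2.896 L·cmH2O.

2.90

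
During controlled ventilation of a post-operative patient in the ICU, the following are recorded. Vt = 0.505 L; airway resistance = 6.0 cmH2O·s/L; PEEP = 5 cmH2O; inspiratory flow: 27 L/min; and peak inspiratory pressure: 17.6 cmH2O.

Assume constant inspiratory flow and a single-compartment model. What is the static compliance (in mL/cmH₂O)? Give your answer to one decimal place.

51.0

Flow: 27 L/min ÷ 60 = 0.45 L/s.
Equation of motion (constant flow): PIP = Vt/C + R·V̇ + PEEP.
Vt/C = PIP − R·V̇ − PEEP = 17.6 − 6.0×0.45 − 5 = 17.6 − 2.7 − 5 = 9.9 cmH2O.
C = Vt / 9.9 = 505 / 9.9 = 51.01 mL/cmH2O.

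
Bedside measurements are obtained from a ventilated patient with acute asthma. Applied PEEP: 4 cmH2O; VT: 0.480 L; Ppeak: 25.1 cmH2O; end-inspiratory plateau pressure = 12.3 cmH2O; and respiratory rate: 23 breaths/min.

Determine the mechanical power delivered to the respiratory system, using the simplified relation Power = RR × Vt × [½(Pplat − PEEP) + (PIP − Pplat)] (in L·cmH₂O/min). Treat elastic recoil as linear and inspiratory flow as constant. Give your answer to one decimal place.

Per-breath work = Vt × [½(Pplat−PEEP) + (PIP−Pplat)] = 0.480 × [0.5×8.3 + 12.8] = 0.480 × 16.95 = 8.136 L·cmH2O.
Power = 23 × 8.136 = 187.13 L·cmH2O/min.

187.1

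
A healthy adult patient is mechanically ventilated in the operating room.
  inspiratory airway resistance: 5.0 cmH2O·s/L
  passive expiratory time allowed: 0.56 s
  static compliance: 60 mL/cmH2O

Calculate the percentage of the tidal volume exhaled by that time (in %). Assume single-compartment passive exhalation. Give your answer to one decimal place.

84.5

τ = R × C = 5.0 × 60 mL/cmH2O = 5.0 × 0.060 L/cmH2O = 0.3 s.
Passive exhalation: V(t)/V₀ = e^(−t/τ) = e^(−0.56/0.3) = 0.1546.
Fraction exhaled = 1 − 0.1546 = 0.8454 → 84.54%.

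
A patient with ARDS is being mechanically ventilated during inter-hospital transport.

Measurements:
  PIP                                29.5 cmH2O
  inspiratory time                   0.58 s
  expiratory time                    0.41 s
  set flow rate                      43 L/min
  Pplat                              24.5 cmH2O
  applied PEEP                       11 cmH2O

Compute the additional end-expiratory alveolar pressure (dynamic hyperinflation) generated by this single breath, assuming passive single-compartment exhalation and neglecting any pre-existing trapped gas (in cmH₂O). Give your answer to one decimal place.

Flow: 43 L/min ÷ 60 = 0.7167 L/s.
Vt = flow × Ti = 0.7167 L/s × 0.58 s × 1000 mL/L = 415.69 mL.
R = (PIP − Pplat)/V̇ = (29.5 − 24.5) / 0.7167 = 5.0/0.7167 = 6.976 cmH2O·s/L.
C = Vt/(Pplat − PEEP) = 415.69 / (24.5 − 11) = 415.69/13.5 = 30.792 mL/cmH2O.
τ = R × C = 6.976 × 0.03079 L/cmH2O = 0.2148 s.
Fraction remaining = e^(−Te/τ) = e^(−0.41/0.2148) = 0.1483; trapped volume = 415.69 × 0.1483 = 61.647 mL.
Additional alveolar pressure from trapping ≈ V_trapped / C = 61.647 / 30.792 = 2.002 cmH2O.

2.0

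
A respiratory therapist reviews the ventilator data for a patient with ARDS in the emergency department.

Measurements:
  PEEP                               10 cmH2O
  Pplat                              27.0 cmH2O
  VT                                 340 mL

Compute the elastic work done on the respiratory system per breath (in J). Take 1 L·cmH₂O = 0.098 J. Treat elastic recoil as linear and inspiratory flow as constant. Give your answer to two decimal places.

Elastic work ≈ ½ × (Pplat − PEEP) × Vt = 0.5 × (27.0 − 10) × 0.340 L = 0.5 × 17.0 × 0.340 = 2.89 L·cmH2O.
× 0.098 J/(L·cmH2O) → 0.2832 J.

0.28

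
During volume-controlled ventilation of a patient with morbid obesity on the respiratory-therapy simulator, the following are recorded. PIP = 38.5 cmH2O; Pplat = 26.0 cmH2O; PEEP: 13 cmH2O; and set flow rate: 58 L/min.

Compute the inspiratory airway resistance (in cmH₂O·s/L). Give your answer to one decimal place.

12.9

Flow: 58 L/min ÷ 60 = 0.9667 L/s.
Raw = (PIP − Pplat) / flow = (38.5 − 26.0) / 0.9667 = 12.5 / 0.9667 = 12.931 cmH2O·s/L.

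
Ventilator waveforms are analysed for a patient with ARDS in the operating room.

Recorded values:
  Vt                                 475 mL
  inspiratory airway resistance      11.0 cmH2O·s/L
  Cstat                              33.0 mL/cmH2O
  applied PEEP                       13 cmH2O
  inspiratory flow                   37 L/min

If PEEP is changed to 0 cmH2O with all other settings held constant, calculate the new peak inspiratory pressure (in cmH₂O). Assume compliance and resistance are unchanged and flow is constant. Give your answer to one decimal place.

Flow: 37 L/min ÷ 60 = 0.6167 L/s.
PIP = Vt/C + R·V̇ + PEEP (constant-flow equation of motion).
Only the baseline term changes: ΔPIP = ΔPEEP = 0 − 13 = -13.0 cmH2O.
Original PIP = 475/33.0 + 11.0×0.6167 + 13 = 34.178 cmH2O; new PIP = 34.178 + (-13.0) = 21.178 cmH2O.

21.2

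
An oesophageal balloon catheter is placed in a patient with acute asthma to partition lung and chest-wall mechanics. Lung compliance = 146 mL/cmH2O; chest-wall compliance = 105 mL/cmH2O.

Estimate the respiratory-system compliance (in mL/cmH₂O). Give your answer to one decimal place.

Lung and chest wall are elastances in series: 1/Crs = 1/CL + 1/Ccw.
1/Crs = 1/146 + 1/105 = 0.01637.
Crs = 61.087 mL/cmH2O.

61.1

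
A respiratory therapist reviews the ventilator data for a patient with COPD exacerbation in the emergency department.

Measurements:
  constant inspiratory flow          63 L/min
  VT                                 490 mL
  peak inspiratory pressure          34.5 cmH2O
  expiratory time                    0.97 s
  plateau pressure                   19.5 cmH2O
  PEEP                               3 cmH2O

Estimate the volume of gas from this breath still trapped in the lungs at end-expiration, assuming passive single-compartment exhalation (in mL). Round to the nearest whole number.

Flow: 63 L/min ÷ 60 = 1.05 L/s.
R = (PIP − Pplat)/V̇ = (34.5 − 19.5) / 1.05 = 15.0/1.05 = 14.286 cmH2O·s/L.
C = Vt/(Pplat − PEEP) = 490.0 / (19.5 − 3) = 490.0/16.5 = 29.697 mL/cmH2O.
τ = R × C = 14.286 × 0.0297 L/cmH2O = 0.4243 s.
Fraction remaining = e^(−Te/τ) = e^(−0.97/0.4243) = 0.1017.
Trapped volume = 490.0 × 0.1017 = 49.833 mL.

50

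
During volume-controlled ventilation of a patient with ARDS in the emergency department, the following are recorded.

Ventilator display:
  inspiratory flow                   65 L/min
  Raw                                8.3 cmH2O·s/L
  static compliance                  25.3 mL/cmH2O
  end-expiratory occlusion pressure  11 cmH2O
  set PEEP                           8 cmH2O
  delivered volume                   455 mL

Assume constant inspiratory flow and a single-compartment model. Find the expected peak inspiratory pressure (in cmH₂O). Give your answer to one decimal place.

38.0

Flow: 65 L/min ÷ 60 = 1.0833 L/s.
Total PEEP = 11 cmH2O (set 8 + intrinsic 3); this is the baseline alveolar pressure.
Equation of motion (constant flow): PIP = Vt/C + R·V̇ + PEEP.
PIP = 455/25.3 + 8.3×1.0833 + 11 = 17.984 + 8.991 + 11 = 37.975 cmH2O.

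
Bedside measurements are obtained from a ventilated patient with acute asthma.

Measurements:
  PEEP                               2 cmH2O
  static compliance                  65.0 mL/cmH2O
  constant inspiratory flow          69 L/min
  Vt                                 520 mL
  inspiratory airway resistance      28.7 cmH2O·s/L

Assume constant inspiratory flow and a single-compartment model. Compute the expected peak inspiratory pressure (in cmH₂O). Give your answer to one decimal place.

Flow: 69 L/min ÷ 60 = 1.15 L/s.
Equation of motion (constant flow): PIP = Vt/C + R·V̇ + PEEP.
PIP = 520/65.0 + 28.7×1.15 + 2 = 8.0 + 33.005 + 2 = 43.005 cmH2O.

43.0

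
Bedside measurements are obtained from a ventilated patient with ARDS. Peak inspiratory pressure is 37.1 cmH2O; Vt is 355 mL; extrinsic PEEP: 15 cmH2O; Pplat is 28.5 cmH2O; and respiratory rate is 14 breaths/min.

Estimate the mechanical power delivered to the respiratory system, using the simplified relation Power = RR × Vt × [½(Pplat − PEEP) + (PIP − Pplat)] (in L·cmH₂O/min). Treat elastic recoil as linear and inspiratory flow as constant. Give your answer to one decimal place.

Per-breath work = Vt × [½(Pplat−PEEP) + (PIP−Pplat)] = 0.355 × [0.5×13.5 + 8.6] = 0.355 × 15.35 = 5.449 L·cmH2O.
Power = 14 × 5.449 = 76.286 L·cmH2O/min.

76.3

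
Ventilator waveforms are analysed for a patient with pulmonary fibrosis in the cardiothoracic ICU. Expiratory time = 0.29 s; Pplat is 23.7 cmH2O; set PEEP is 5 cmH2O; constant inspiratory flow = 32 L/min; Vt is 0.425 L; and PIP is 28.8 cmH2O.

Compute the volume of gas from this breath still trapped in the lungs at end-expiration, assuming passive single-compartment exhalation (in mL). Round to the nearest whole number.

Flow: 32 L/min ÷ 60 = 0.5333 L/s.
R = (PIP − Pplat)/V̇ = (28.8 − 23.7) / 0.5333 = 5.1/0.5333 = 9.563 cmH2O·s/L.
C = Vt/(Pplat − PEEP) = 425.0 / (23.7 − 5) = 425.0/18.7 = 22.727 mL/cmH2O.
τ = R × C = 9.563 × 0.02273 L/cmH2O = 0.2174 s.
Fraction remaining = e^(−Te/τ) = e^(−0.29/0.2174) = 0.2634.
Trapped volume = 425.0 × 0.2634 = 111.95 mL.

112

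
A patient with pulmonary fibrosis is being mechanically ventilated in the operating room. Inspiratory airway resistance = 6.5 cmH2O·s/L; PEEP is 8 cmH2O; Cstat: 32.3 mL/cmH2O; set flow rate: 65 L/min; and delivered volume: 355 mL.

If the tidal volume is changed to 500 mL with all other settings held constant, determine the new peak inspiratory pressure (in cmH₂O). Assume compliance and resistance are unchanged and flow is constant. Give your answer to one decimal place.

30.5

Flow: 65 L/min ÷ 60 = 1.0833 L/s.
PIP = Vt/C + R·V̇ + PEEP (constant-flow equation of motion).
Only the elastic term changes: ΔPIP = ΔVt / C = (500 − 355) / 32.3 = 4.489 cmH2O.
Original PIP = 355/32.3 + 6.5×1.0833 + 8 = 26.032 cmH2O; new PIP = 26.032 + (4.489) = 30.521 cmH2O.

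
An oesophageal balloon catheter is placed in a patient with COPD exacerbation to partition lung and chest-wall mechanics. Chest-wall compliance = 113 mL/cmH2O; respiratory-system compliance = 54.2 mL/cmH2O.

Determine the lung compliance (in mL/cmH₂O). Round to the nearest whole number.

1/CL = 1/Crs − 1/Ccw.
1/CL = 1/54.2 − 1/113 = 0.009601.
CL = 104.16 mL/cmH2O.

104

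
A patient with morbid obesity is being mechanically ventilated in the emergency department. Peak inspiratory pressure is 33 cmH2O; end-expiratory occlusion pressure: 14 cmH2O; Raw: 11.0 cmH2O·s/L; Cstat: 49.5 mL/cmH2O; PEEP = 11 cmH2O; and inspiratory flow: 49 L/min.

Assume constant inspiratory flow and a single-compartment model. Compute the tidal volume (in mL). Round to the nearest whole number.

496

Flow: 49 L/min ÷ 60 = 0.8167 L/s.
Total PEEP = 14 cmH2O (set 11 + intrinsic 3); this is the baseline alveolar pressure.
Equation of motion (constant flow): PIP = Vt/C + R·V̇ + PEEP.
Vt/C = PIP − R·V̇ − PEEP = 33 − 8.984 − 14 = 10.016 cmH2O.
Vt = C × 10.016 = 49.5 × 10.016 = 495.79 mL.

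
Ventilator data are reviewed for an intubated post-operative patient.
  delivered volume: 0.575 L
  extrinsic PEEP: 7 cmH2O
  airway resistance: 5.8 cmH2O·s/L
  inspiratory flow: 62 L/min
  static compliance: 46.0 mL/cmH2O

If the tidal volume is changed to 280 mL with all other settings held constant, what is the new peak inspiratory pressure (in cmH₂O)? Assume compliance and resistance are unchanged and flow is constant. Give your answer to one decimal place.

19.1

Flow: 62 L/min ÷ 60 = 1.0333 L/s.
PIP = Vt/C + R·V̇ + PEEP (constant-flow equation of motion).
Only the elastic term changes: ΔPIP = ΔVt / C = (280 − 575) / 46.0 = -6.413 cmH2O.
Original PIP = 575/46.0 + 5.8×1.0333 + 7 = 25.493 cmH2O; new PIP = 25.493 + (-6.413) = 19.08 cmH2O.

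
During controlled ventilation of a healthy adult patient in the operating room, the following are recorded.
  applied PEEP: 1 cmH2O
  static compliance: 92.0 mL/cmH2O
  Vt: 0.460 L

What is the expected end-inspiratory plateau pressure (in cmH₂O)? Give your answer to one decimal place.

6.0

Pplat = PEEP + Vt / Cstat = 1 + 460 / 92.0 = 1 + 5.0 = 6.0 cmH2O.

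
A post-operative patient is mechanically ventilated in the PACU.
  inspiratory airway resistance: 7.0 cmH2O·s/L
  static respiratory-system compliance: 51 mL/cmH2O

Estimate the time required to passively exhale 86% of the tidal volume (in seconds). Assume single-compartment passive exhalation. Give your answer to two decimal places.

0.70

τ = R × C = 7.0 × 51 mL/cmH2O = 7.0 × 0.051 L/cmH2O = 0.357 s.
Exhaled fraction f = 1 − e^(−t/τ) → t = −τ·ln(1 − f) = −0.357·ln(0.14) = 0.7019 s.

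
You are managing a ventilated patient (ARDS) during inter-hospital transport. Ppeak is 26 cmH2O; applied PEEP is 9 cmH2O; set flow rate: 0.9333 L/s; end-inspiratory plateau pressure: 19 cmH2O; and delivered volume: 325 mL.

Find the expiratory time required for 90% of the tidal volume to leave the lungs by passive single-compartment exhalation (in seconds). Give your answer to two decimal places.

R = (PIP − Pplat)/V̇ = (26 − 19) / 0.9333 = 7.0/0.9333 = 7.5 cmH2O·s/L.
C = Vt/(Pplat − PEEP) = 325.0 / (19 − 9) = 325.0/10.0 = 32.5 mL/cmH2O.
τ = R × C = 7.5 × 0.0325 L/cmH2O = 0.2438 s.
t = −τ·ln(1 − 0.90) = −0.2438·ln(0.1) = 0.5614 s.

0.56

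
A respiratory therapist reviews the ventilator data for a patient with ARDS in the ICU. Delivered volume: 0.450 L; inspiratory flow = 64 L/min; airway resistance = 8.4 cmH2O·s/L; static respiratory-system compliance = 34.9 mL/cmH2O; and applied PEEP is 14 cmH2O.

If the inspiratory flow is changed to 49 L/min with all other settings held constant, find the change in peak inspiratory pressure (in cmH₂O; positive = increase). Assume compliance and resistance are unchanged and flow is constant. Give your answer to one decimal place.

-2.1

Flow: 64 L/min ÷ 60 = 1.0667 L/s.
New flow: 49 L/min ÷ 60 = 0.8167 L/s.
PIP = Vt/C + R·V̇ + PEEP (constant-flow equation of motion).
Only the resistive term changes: ΔPIP = R × ΔV̇ = 8.4 × (0.8167 − 1.0667) = 8.4 × -0.25 = -2.1 cmH2O.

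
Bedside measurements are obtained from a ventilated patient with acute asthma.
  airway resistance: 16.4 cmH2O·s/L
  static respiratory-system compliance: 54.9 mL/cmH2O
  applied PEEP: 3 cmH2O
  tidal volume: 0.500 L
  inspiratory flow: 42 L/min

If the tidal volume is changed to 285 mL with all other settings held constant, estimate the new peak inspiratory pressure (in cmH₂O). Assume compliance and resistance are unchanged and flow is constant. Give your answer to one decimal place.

19.7

Flow: 42 L/min ÷ 60 = 0.7 L/s.
PIP = Vt/C + R·V̇ + PEEP (constant-flow equation of motion).
Only the elastic term changes: ΔPIP = ΔVt / C = (285 − 500) / 54.9 = -3.916 cmH2O.
Original PIP = 500/54.9 + 16.4×0.7 + 3 = 23.587 cmH2O; new PIP = 23.587 + (-3.916) = 19.671 cmH2O.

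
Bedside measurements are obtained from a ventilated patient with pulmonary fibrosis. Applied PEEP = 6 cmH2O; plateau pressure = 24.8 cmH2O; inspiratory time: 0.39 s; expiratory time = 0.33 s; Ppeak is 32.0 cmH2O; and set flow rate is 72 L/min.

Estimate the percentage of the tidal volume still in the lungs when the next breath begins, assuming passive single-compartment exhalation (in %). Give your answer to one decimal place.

11.0

Flow: 72 L/min ÷ 60 = 1.2 L/s.
Vt = flow × Ti = 1.2 L/s × 0.39 s × 1000 mL/L = 468.0 mL.
R = (PIP − Pplat)/V̇ = (32.0 − 24.8) / 1.2 = 7.2/1.2 = 6.0 cmH2O·s/L.
C = Vt/(Pplat − PEEP) = 468.0 / (24.8 − 6) = 468.0/18.8 = 24.894 mL/cmH2O.
τ = R × C = 6.0 × 0.02489 L/cmH2O = 0.1493 s.
Fraction remaining at end-expiration = e^(−Te/τ) = e^(−0.33/0.1493) = 0.1097 → 10.97%.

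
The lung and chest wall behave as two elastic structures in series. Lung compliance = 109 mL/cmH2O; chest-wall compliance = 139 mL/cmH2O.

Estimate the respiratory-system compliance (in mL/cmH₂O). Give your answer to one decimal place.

61.1

Lung and chest wall are elastances in series: 1/Crs = 1/CL + 1/Ccw.
1/Crs = 1/109 + 1/139 = 0.01637.
Crs = 61.087 mL/cmH2O.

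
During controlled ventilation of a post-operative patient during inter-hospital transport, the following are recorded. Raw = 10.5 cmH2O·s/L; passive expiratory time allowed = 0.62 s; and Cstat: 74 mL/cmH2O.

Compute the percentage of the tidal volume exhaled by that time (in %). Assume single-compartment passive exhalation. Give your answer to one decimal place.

τ = R × C = 10.5 × 74 mL/cmH2O = 10.5 × 0.074 L/cmH2O = 0.777 s.
Passive exhalation: V(t)/V₀ = e^(−t/τ) = e^(−0.62/0.777) = 0.4503.
Fraction exhaled = 1 − 0.4503 = 0.5497 → 54.97%.

55.0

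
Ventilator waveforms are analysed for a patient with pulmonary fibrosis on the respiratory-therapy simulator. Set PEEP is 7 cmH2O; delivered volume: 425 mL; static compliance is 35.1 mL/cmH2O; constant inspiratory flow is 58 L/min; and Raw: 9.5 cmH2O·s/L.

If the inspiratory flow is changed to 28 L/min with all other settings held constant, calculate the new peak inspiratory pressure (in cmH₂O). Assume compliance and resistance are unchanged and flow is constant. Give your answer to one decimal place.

Flow: 58 L/min ÷ 60 = 0.9667 L/s.
New flow: 28 L/min ÷ 60 = 0.4667 L/s.
PIP = Vt/C + R·V̇ + PEEP (constant-flow equation of motion).
Only the resistive term changes: ΔPIP = R × ΔV̇ = 9.5 × (0.4667 − 0.9667) = 9.5 × -0.5 = -4.75 cmH2O.
Original PIP = 425/35.1 + 9.5×0.9667 + 7 = 28.292 cmH2O; new PIP = 28.292 + (-4.75) = 23.542 cmH2O.

23.5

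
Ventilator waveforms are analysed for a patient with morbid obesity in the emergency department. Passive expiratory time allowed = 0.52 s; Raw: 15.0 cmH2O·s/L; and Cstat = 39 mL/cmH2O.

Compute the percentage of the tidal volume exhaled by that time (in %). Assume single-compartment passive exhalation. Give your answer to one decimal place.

58.9

τ = R × C = 15.0 × 39 mL/cmH2O = 15.0 × 0.039 L/cmH2O = 0.585 s.
Passive exhalation: V(t)/V₀ = e^(−t/τ) = e^(−0.52/0.585) = 0.4111.
Fraction exhaled = 1 − 0.4111 = 0.5889 → 58.89%.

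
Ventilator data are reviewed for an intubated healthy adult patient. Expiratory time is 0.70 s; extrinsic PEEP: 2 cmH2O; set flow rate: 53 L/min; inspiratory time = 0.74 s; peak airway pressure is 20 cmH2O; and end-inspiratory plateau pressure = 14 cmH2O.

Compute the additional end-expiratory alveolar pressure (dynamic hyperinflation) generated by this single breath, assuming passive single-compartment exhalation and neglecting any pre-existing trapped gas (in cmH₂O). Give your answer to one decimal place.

Flow: 53 L/min ÷ 60 = 0.8833 L/s.
Vt = flow × Ti = 0.8833 L/s × 0.74 s × 1000 mL/L = 653.64 mL.
R = (PIP − Pplat)/V̇ = (20 − 14) / 0.8833 = 6.0/0.8833 = 6.793 cmH2O·s/L.
C = Vt/(Pplat − PEEP) = 653.64 / (14 − 2) = 653.64/12.0 = 54.47 mL/cmH2O.
τ = R × C = 6.793 × 0.05447 L/cmH2O = 0.37 s.
Fraction remaining = e^(−Te/τ) = e^(−0.70/0.37) = 0.1508; trapped volume = 653.64 × 0.1508 = 98.569 mL.
Additional alveolar pressure from trapping ≈ V_trapped / C = 98.569 / 54.47 = 1.81 cmH2O.

1.8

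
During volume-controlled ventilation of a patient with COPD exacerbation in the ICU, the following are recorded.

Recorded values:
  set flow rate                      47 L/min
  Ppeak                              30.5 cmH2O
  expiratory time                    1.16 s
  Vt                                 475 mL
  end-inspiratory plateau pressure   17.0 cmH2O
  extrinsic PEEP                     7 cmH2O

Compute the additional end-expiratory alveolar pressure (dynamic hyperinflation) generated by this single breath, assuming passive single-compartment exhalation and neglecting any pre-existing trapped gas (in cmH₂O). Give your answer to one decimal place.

2.4

Flow: 47 L/min ÷ 60 = 0.7833 L/s.
R = (PIP − Pplat)/V̇ = (30.5 − 17.0) / 0.7833 = 13.5/0.7833 = 17.235 cmH2O·s/L.
C = Vt/(Pplat − PEEP) = 475.0 / (17.0 − 7) = 475.0/10.0 = 47.5 mL/cmH2O.
τ = R × C = 17.235 × 0.0475 L/cmH2O = 0.8187 s.
Fraction remaining = e^(−Te/τ) = e^(−1.16/0.8187) = 0.2425; trapped volume = 475.0 × 0.2425 = 115.19 mL.
Additional alveolar pressure from trapping ≈ V_trapped / C = 115.19 / 47.5 = 2.425 cmH2O.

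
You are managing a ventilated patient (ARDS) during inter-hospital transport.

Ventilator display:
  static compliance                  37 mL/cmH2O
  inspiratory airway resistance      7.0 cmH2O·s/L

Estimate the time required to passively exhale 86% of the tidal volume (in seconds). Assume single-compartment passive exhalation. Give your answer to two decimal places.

τ = R × C = 7.0 × 37 mL/cmH2O = 7.0 × 0.037 L/cmH2O = 0.259 s.
Exhaled fraction f = 1 − e^(−t/τ) → t = −τ·ln(1 − f) = −0.259·ln(0.14) = 0.5092 s.

0.51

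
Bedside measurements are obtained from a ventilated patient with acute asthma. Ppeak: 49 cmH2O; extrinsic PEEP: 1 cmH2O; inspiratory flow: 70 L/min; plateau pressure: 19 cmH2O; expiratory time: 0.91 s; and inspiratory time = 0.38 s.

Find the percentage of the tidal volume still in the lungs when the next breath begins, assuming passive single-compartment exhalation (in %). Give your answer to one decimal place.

Flow: 70 L/min ÷ 60 = 1.1667 L/s.
Vt = flow × Ti = 1.1667 L/s × 0.38 s × 1000 mL/L = 443.35 mL.
R = (PIP − Pplat)/V̇ = (49 − 19) / 1.1667 = 30.0/1.1667 = 25.714 cmH2O·s/L.
C = Vt/(Pplat − PEEP) = 443.35 / (19 − 1) = 443.35/18.0 = 24.631 mL/cmH2O.
τ = R × C = 25.714 × 0.02463 L/cmH2O = 0.6333 s.
Fraction remaining at end-expiration = e^(−Te/τ) = e^(−0.91/0.6333) = 0.2377 → 23.77%.

23.8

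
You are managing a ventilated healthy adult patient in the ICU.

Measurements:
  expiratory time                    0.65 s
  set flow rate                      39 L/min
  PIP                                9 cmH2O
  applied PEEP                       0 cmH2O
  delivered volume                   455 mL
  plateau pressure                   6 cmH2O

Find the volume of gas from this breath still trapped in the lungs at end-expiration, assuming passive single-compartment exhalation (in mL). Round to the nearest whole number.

Flow: 39 L/min ÷ 60 = 0.65 L/s.
R = (PIP − Pplat)/V̇ = (9 − 6) / 0.65 = 3.0/0.65 = 4.615 cmH2O·s/L.
C = Vt/(Pplat − PEEP) = 455.0 / (6 − 0) = 455.0/6.0 = 75.833 mL/cmH2O.
τ = R × C = 4.615 × 0.07583 L/cmH2O = 0.35 s.
Fraction remaining = e^(−Te/τ) = e^(−0.65/0.35) = 0.1561.
Trapped volume = 455.0 × 0.1561 = 71.026 mL.

71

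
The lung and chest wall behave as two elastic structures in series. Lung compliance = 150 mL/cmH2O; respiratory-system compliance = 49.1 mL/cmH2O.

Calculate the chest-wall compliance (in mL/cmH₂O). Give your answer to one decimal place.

1/Ccw = 1/Crs − 1/CL.
1/Ccw = 1/49.1 − 1/150 = 0.0137.
Ccw = 72.993 mL/cmH2O.

73.0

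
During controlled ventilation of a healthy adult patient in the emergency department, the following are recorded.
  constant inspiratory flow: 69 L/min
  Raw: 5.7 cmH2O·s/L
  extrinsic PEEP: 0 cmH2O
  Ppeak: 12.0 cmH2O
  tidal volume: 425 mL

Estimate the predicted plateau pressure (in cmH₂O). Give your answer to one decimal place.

5.4

Flow: 69 L/min ÷ 60 = 1.15 L/s.
Pplat = PIP − Raw × flow = 12.0 − 5.7 × 1.15 = 12.0 − 6.555 = 5.445 cmH2O.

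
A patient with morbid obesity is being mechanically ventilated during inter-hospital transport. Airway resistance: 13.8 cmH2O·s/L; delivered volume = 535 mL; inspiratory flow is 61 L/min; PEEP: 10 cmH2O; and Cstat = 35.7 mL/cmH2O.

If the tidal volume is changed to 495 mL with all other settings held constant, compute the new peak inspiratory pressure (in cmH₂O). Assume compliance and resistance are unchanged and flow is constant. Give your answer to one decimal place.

Flow: 61 L/min ÷ 60 = 1.0167 L/s.
PIP = Vt/C + R·V̇ + PEEP (constant-flow equation of motion).
Only the elastic term changes: ΔPIP = ΔVt / C = (495 − 535) / 35.7 = -1.12 cmH2O.
Original PIP = 535/35.7 + 13.8×1.0167 + 10 = 39.016 cmH2O; new PIP = 39.016 + (-1.12) = 37.896 cmH2O.

37.9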